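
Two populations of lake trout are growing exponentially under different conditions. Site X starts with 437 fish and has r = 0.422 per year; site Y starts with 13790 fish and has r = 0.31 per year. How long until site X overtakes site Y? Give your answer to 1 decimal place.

30.8 years

Set 437·e^(0.422t) = 13790·e^(0.31t).
e^((0.422 − 0.31)t) = 13790/437 → e^(0.112·t) = 31.556.
0.112·t = ln(31.556) = 3.4518, so t = 3.4518/0.112 = 30.819.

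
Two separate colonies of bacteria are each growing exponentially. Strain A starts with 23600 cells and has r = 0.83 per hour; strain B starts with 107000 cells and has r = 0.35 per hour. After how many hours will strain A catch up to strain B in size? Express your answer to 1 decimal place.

3.1 hours

Set 23600·e^(0.83t) = 107000·e^(0.35t).
e^((0.83 − 0.35)t) = 107000/23600 → e^(0.48·t) = 4.5339.
0.48·t = ln(4.5339) = 1.5116, so t = 1.5116/0.48 = 3.1491.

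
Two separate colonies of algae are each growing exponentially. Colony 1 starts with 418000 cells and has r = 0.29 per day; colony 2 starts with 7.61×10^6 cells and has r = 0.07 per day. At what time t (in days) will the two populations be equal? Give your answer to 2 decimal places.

13.19 days

Set 418000·e^(0.29t) = 7.61×10^6·e^(0.07t).
e^((0.29 − 0.07)t) = 7.61×10^6/418000 → e^(0.22·t) = 18.206.
0.22·t = ln(18.206) = 2.9017, so t = 2.9017/0.22 = 13.19.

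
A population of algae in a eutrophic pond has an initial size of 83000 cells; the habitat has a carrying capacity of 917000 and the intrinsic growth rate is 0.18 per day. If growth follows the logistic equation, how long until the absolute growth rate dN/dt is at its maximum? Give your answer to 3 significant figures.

12.8 days

Logistic growth is fastest at N = K/2 = 458500.
A = (K − N₀)/N₀ = 10.048. Set K/(1 + A·e^(−rt)) = K/2 → A·e^(−rt) = 1.
e^(−0.18t) = 1/10.048 = 0.0995204, so t = ln(10.048)/0.18 = 2.3074/0.18 = 12.819.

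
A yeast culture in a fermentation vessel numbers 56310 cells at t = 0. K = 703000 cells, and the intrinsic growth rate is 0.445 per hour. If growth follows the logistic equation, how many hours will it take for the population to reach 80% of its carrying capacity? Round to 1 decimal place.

8.6 hours

A = (K − N₀)/N₀ = (703000 − 56310)/56310 = 11.484.
Solve 703000/(1 + 11.484·e^(−0.445t)) = 562400: 1 + 11.484·e^(−0.445t) = 1.25, so e^(−0.445t) = 0.0217685.
−0.445·t = ln(0.0217685) = -3.8273, so t = 3.8273/0.445 = 8.6007.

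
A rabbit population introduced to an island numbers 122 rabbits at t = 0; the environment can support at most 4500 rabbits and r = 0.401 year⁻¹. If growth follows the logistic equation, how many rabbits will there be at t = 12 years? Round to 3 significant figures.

3480 rabbits

A = (K − N₀)/N₀ = (4500 − 122)/122 = 35.885.
N(t) = K/(1 + A·e^(−rt)) = 4500/(1 + 35.885×e^(−0.401×12)).
e^(−4.812) = 0.0081316; denominator = 1 + 35.885×0.0081316 = 1.2918.
N = 4500/1.2918 = 3483.5.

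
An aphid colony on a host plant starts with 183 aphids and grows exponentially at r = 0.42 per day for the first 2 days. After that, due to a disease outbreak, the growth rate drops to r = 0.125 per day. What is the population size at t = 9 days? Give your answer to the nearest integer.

1017 aphids

Phase 1: N(2) = 183·e^(0.42×2) = 183·e^0.84 = 423.895.
Phase 2 runs for 9 − 2 = 7 days at r = 0.125.
N(9) = 423.895·e^(0.125×7) = 423.895·e^0.875 = 1016.87.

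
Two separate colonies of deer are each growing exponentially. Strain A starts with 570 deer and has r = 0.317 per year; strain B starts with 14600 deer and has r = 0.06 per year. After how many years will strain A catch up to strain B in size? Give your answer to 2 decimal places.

Set 570·e^(0.317t) = 14600·e^(0.06t).
e^((0.317 − 0.06)t) = 14600/570 → e^(0.257·t) = 25.614.
0.257·t = ln(25.614) = 3.2431, so t = 3.2431/0.257 = 12.619.

12.62 years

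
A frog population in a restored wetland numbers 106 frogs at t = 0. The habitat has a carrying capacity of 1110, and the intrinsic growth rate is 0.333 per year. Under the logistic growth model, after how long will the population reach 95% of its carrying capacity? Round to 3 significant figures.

A = (K − N₀)/N₀ = (1110 − 106)/106 = 9.4717.
Solve 1110/(1 + 9.4717·e^(−0.333t)) = 1054.5: 1 + 9.4717·e^(−0.333t) = 1.0526, so e^(−0.333t) = 0.00555672.
−0.333·t = ln(0.00555672) = -5.1927, so t = 5.1927/0.333 = 15.594.

15.6 years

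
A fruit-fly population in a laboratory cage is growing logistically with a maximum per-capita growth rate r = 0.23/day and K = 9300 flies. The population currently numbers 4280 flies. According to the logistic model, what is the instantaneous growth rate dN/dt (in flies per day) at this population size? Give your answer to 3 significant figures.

dN/dt = rN(1 − N/K) = 0.23 × 4280 × (1 − 4280/9300).
1 − 4280/9300 = 0.53978; dN/dt = 0.23 × 4280 × 0.53978 = 531.36.

531 flies per day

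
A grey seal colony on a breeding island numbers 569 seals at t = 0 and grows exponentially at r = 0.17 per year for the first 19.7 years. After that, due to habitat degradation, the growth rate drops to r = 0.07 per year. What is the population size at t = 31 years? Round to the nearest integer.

Phase 1: N(19.7) = 569·e^(0.17×19.7) = 569·e^3.349 = 16201.8.
Phase 2 runs for 31 − 19.7 = 11.3 years at r = 0.07.
N(31) = 16201.8·e^(0.07×11.3) = 16201.8·e^0.791 = 35734.8.

35735 seals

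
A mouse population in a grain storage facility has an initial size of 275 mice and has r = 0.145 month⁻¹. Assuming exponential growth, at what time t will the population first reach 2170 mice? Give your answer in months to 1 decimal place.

Set N₀·e^(rt) = 2170: e^(0.145·t) = 2170/275 = 7.8909.
0.145·t = ln(7.8909) = 2.0657, so t = 2.0657/0.145 = 14.246.

14.2 months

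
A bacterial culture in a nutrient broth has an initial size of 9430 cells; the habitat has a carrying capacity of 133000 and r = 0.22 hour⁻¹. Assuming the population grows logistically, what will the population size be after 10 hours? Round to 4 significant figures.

54240 cells

A = (K − N₀)/N₀ = (133000 − 9430)/9430 = 13.104.
N(t) = K/(1 + A·e^(−rt)) = 133000/(1 + 13.104×e^(−0.22×10)).
e^(−2.2) = 0.1108; denominator = 1 + 13.104×0.1108 = 2.452.
N = 133000/2.452 = 54242.4.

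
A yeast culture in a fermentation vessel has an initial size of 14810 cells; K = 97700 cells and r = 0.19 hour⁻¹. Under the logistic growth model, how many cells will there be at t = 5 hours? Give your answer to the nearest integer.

A = (K − N₀)/N₀ = (97700 − 14810)/14810 = 5.5969.
N(t) = K/(1 + A·e^(−rt)) = 97700/(1 + 5.5969×e^(−0.19×5)).
e^(−0.95) = 0.38674; denominator = 1 + 5.5969×0.38674 = 3.1645.
N = 97700/3.1645 = 30873.3.

30873 cells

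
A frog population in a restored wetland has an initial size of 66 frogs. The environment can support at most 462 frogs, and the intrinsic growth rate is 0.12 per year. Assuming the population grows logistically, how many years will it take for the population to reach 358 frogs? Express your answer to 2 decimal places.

A = (K − N₀)/N₀ = (462 − 66)/66 = 6.
Solve 462/(1 + 6·e^(−0.12t)) = 358: 1 + 6·e^(−0.12t) = 1.2905, so e^(−0.12t) = 0.0484171.
−0.12·t = ln(0.0484171) = -3.0279, so t = 3.0279/0.12 = 25.233.

25.23 years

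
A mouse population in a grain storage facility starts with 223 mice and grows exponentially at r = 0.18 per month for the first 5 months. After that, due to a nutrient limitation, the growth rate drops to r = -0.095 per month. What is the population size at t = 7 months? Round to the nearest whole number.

454 mice

Phase 1: N(5) = 223·e^(0.18×5) = 223·e^0.9 = 548.491.
Phase 2 runs for 7 − 5 = 2 months at r = -0.095.
N(7) = 548.491·e^(-0.095×2) = 548.491·e^-0.19 = 453.58.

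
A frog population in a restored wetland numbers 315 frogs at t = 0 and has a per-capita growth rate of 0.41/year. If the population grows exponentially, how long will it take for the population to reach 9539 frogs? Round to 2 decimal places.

8.32 years

Set N₀·e^(rt) = 9539: e^(0.41·t) = 9539/315 = 30.283.
0.41·t = ln(30.283) = 3.4106, so t = 3.4106/0.41 = 8.3185.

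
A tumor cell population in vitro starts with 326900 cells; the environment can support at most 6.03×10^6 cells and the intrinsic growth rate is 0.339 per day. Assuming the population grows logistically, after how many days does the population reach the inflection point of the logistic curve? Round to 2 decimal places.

Logistic growth is fastest at N = K/2 = 3.015×10^6.
A = (K − N₀)/N₀ = 17.446. Set K/(1 + A·e^(−rt)) = K/2 → A·e^(−rt) = 1.
e^(−0.339t) = 1/17.446 = 0.0573197, so t = ln(17.446)/0.339 = 2.8591/0.339 = 8.434.

8.43 days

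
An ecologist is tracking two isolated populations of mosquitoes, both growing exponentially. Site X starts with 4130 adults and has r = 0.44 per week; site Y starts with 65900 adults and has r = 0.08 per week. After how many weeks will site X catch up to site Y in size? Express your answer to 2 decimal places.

Set 4130·e^(0.44t) = 65900·e^(0.08t).
e^((0.44 − 0.08)t) = 65900/4130 → e^(0.36·t) = 15.956.
0.36·t = ln(15.956) = 2.7699, so t = 2.7699/0.36 = 7.6941.

7.69 weeks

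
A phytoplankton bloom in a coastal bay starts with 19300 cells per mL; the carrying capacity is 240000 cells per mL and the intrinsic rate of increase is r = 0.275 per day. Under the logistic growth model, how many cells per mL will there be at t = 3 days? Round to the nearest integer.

39925 cells per mL

A = (K − N₀)/N₀ = (240000 − 19300)/19300 = 11.435.
N(t) = K/(1 + A·e^(−rt)) = 240000/(1 + 11.435×e^(−0.275×3)).
e^(−0.825) = 0.43823; denominator = 1 + 11.435×0.43823 = 6.0113.
N = 240000/6.0113 = 39924.7.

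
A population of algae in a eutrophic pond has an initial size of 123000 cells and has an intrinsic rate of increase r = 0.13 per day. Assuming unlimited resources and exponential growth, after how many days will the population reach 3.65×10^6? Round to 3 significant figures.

Set N₀·e^(rt) = 3.65×10^6: e^(0.13·t) = 3.65×10^6/123000 = 29.675.
0.13·t = ln(29.675) = 3.3903, so t = 3.3903/0.13 = 26.079.

26.1 days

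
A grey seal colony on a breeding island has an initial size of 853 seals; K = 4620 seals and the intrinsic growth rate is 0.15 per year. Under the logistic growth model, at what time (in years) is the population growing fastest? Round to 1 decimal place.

Logistic growth is fastest at N = K/2 = 2310.
A = (K − N₀)/N₀ = 4.4162. Set K/(1 + A·e^(−rt)) = K/2 → A·e^(−rt) = 1.
e^(−0.15t) = 1/4.4162 = 0.22644, so t = ln(4.4162)/0.15 = 1.4853/0.15 = 9.9018.

9.9 years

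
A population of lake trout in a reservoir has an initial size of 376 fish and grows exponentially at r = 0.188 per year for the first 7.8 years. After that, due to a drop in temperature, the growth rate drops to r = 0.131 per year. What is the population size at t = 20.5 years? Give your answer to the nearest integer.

Phase 1: N(7.8) = 376·e^(0.188×7.8) = 376·e^1.466 = 1629.44.
Phase 2 runs for 20.5 − 7.8 = 12.7 years at r = 0.131.
N(20.5) = 1629.44·e^(0.131×12.7) = 1629.44·e^1.664 = 8601.48.

8601 fish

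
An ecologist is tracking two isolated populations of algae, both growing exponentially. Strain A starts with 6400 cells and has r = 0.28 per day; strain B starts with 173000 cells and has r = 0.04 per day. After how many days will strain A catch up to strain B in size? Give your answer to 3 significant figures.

Set 6400·e^(0.28t) = 173000·e^(0.04t).
e^((0.28 − 0.04)t) = 173000/6400 → e^(0.24·t) = 27.031.
0.24·t = ln(27.031) = 3.297, so t = 3.297/0.24 = 13.737.

13.7 days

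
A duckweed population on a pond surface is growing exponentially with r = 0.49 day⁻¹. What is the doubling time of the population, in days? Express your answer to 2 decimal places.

1.41 days

Doubling time t_d = ln(2)/r = 0.6931/0.49 = 1.4146.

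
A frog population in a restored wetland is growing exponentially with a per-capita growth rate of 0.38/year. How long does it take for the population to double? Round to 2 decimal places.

1.82 years

Doubling time t_d = ln(2)/r = 0.6931/0.38 = 1.8241.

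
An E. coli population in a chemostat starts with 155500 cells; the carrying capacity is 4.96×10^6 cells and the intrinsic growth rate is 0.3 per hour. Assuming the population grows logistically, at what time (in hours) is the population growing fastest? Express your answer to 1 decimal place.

Logistic growth is fastest at N = K/2 = 2.48×10^6.
A = (K − N₀)/N₀ = 30.897. Set K/(1 + A·e^(−rt)) = K/2 → A·e^(−rt) = 1.
e^(−0.3t) = 1/30.897 = 0.0323655, so t = ln(30.897)/0.3 = 3.4307/0.3 = 11.436.

11.4 hours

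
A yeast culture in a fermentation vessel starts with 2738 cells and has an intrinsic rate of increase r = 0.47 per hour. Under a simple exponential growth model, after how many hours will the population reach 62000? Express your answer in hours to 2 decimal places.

Set N₀·e^(rt) = 62000: e^(0.47·t) = 62000/2738 = 22.644.
0.47·t = ln(22.644) = 3.1199, so t = 3.1199/0.47 = 6.6381.

6.64 hours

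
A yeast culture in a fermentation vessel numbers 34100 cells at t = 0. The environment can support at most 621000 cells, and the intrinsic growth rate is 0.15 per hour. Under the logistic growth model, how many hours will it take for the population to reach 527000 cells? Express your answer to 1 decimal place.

30.5 hours

A = (K − N₀)/N₀ = (621000 − 34100)/34100 = 17.211.
Solve 621000/(1 + 17.211·e^(−0.15t)) = 527000: 1 + 17.211·e^(−0.15t) = 1.1784, so e^(−0.15t) = 0.0103635.
−0.15·t = ln(0.0103635) = -4.5695, so t = 4.5695/0.15 = 30.463.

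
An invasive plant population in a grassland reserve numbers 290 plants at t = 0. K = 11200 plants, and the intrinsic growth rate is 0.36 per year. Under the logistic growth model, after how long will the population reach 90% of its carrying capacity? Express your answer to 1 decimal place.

16.2 years

A = (K − N₀)/N₀ = (11200 − 290)/290 = 37.621.
Solve 11200/(1 + 37.621·e^(−0.36t)) = 10080: 1 + 37.621·e^(−0.36t) = 1.1111, so e^(−0.36t) = 0.00295346.
−0.36·t = ln(0.00295346) = -5.8248, so t = 5.8248/0.36 = 16.18.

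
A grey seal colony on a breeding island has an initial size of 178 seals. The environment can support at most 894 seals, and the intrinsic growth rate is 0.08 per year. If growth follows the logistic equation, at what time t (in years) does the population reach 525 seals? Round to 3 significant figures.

21.8 years

A = (K − N₀)/N₀ = (894 − 178)/178 = 4.0225.
Solve 894/(1 + 4.0225·e^(−0.08t)) = 525: 1 + 4.0225·e^(−0.08t) = 1.7029, so e^(−0.08t) = 0.174733.
−0.08·t = ln(0.174733) = -1.7445, so t = 1.7445/0.08 = 21.806.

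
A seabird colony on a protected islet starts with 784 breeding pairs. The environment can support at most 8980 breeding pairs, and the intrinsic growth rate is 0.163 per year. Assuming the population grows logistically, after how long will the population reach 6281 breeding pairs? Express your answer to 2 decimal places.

A = (K − N₀)/N₀ = (8980 − 784)/784 = 10.454.
Solve 8980/(1 + 10.454·e^(−0.163t)) = 6281: 1 + 10.454·e^(−0.163t) = 1.4297, so e^(−0.163t) = 0.0411044.
−0.163·t = ln(0.0411044) = -3.1916, so t = 3.1916/0.163 = 19.581.

19.58 years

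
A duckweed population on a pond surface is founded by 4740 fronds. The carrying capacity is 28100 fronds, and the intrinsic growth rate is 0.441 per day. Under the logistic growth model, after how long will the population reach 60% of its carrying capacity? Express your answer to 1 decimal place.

4.5 days

A = (K − N₀)/N₀ = (28100 − 4740)/4740 = 4.9283.
Solve 28100/(1 + 4.9283·e^(−0.441t)) = 16860: 1 + 4.9283·e^(−0.441t) = 1.6667, so e^(−0.441t) = 0.135274.
−0.441·t = ln(0.135274) = -2.0005, so t = 2.0005/0.441 = 4.5362.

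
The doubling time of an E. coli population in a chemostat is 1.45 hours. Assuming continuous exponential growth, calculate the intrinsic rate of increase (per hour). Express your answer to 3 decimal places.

0.478 per hour

r = ln(2)/t_d = 0.6931/1.45 = 0.47803.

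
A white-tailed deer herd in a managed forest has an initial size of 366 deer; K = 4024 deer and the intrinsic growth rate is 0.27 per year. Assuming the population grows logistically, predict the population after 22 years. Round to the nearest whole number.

3921 deer

A = (K − N₀)/N₀ = (4024 − 366)/366 = 9.9945.
N(t) = K/(1 + A·e^(−rt)) = 4024/(1 + 9.9945×e^(−0.27×22)).
e^(−5.94) = 0.002632; denominator = 1 + 9.9945×0.002632 = 1.0263.
N = 4024/1.0263 = 3920.86.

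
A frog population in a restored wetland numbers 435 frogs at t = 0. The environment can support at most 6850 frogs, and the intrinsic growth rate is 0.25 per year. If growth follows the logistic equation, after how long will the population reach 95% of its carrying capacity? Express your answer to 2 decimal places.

22.54 years

A = (K − N₀)/N₀ = (6850 − 435)/435 = 14.747.
Solve 6850/(1 + 14.747·e^(−0.25t)) = 6507.5: 1 + 14.747·e^(−0.25t) = 1.0526, so e^(−0.25t) = 0.00356894.
−0.25·t = ln(0.00356894) = -5.6355, so t = 5.6355/0.25 = 22.542.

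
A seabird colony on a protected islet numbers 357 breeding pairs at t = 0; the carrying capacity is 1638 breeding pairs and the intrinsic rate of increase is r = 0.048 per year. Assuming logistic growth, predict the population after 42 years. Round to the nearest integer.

1108 breeding pairs

A = (K − N₀)/N₀ = (1638 − 357)/357 = 3.5882.
N(t) = K/(1 + A·e^(−rt)) = 1638/(1 + 3.5882×e^(−0.048×42)).
e^(−2.016) = 0.13319; denominator = 1 + 3.5882×0.13319 = 1.4779.
N = 1638/1.4779 = 1108.32.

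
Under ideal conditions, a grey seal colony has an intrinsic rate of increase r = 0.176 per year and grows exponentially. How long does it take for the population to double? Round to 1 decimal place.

Doubling time t_d = ln(2)/r = 0.6931/0.176 = 3.9383.

3.9 years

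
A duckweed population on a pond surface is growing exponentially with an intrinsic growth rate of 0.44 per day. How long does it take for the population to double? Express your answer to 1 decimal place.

Doubling time t_d = ln(2)/r = 0.6931/0.44 = 1.5753.

1.6 days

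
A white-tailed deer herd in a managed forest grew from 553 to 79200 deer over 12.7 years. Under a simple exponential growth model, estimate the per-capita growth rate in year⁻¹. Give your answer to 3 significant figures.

From N(t) = N₀·e^(rt): e^(r·12.7) = 79200/553 = 143.22.
r·12.7 = ln(143.22) = 4.9644, so r = 4.9644/12.7 = 0.3909.

0.391 per year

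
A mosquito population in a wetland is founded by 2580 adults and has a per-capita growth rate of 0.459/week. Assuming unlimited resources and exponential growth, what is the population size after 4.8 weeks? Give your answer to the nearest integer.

N(t) = N₀·e^(rt) = 2580 × e^(0.459×4.8) = 2580 × e^2.203.
e^2.203 ≈ 9.0539, so N ≈ 2580 × 9.0539 = 23359.2.

23359 adults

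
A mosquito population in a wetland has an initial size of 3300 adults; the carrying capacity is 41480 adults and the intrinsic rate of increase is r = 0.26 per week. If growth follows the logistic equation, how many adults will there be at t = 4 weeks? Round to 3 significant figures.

A = (K − N₀)/N₀ = (41480 − 3300)/3300 = 11.57.
N(t) = K/(1 + A·e^(−rt)) = 41480/(1 + 11.57×e^(−0.26×4)).
e^(−1.04) = 0.35345; denominator = 1 + 11.57×0.35345 = 5.0894.
N = 41480/5.0894 = 8150.33.

8150 adults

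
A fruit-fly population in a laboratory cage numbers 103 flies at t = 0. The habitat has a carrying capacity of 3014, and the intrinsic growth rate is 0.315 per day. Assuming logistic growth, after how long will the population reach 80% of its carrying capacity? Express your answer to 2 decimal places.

A = (K − N₀)/N₀ = (3014 − 103)/103 = 28.262.
Solve 3014/(1 + 28.262·e^(−0.315t)) = 2411.2: 1 + 28.262·e^(−0.315t) = 1.25, so e^(−0.315t) = 0.00884576.
−0.315·t = ln(0.00884576) = -4.7278, so t = 4.7278/0.315 = 15.009.

15.01 days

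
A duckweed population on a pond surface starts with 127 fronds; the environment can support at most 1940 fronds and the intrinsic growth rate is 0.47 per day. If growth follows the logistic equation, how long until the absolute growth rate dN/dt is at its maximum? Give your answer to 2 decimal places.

Logistic growth is fastest at N = K/2 = 970.
A = (K − N₀)/N₀ = 14.276. Set K/(1 + A·e^(−rt)) = K/2 → A·e^(−rt) = 1.
e^(−0.47t) = 1/14.276 = 0.0700496, so t = ln(14.276)/0.47 = 2.6586/0.47 = 5.6565.

5.66 days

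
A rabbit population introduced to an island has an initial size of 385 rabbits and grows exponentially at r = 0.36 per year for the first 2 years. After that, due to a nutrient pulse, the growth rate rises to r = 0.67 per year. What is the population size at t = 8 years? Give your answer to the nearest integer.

Phase 1: N(2) = 385·e^(0.36×2) = 385·e^0.72 = 790.957.
Phase 2 runs for 8 − 2 = 6 years at r = 0.67.
N(8) = 790.957·e^(0.67×6) = 790.957·e^4.02 = 44057.2.

44057 rabbits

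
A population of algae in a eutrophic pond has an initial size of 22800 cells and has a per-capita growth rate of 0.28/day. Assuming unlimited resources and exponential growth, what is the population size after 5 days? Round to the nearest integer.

92459 cells

N(t) = N₀·e^(rt) = 22800 × e^(0.28×5) = 22800 × e^1.4.
e^1.4 ≈ 4.0552, so N ≈ 22800 × 4.0552 = 92458.6.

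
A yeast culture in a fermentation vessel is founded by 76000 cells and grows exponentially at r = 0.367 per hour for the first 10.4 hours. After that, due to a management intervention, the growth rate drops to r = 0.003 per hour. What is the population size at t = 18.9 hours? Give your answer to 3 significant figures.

Phase 1: N(10.4) = 76000·e^(0.367×10.4) = 76000·e^3.817 = 3.454847×10^6.
Phase 2 runs for 18.9 − 10.4 = 8.5 hours at r = 0.003.
N(18.9) = 3.454847×10^6·e^(0.003×8.5) = 3.454847×10^6·e^0.0255 = 3.544078×10^6.

3540000 cells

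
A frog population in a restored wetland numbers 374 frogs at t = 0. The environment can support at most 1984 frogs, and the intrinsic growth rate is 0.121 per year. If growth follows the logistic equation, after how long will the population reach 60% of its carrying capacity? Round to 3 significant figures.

A = (K − N₀)/N₀ = (1984 − 374)/374 = 4.3048.
Solve 1984/(1 + 4.3048·e^(−0.121t)) = 1190.4: 1 + 4.3048·e^(−0.121t) = 1.6667, so e^(−0.121t) = 0.154865.
−0.121·t = ln(0.154865) = -1.8652, so t = 1.8652/0.121 = 15.415.

15.4 years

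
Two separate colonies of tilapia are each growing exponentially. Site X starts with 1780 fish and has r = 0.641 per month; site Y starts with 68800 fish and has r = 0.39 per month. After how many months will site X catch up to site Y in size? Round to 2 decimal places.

14.56 months

Set 1780·e^(0.641t) = 68800·e^(0.39t).
e^((0.641 − 0.39)t) = 68800/1780 → e^(0.251·t) = 38.652.
0.251·t = ln(38.652) = 3.6546, so t = 3.6546/0.251 = 14.56.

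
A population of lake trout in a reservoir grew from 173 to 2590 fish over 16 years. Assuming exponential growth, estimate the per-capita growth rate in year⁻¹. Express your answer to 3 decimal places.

From N(t) = N₀·e^(rt): e^(r·16) = 2590/173 = 14.971.
r·16 = ln(14.971) = 2.7061, so r = 2.7061/16 = 0.16913.

0.169 per year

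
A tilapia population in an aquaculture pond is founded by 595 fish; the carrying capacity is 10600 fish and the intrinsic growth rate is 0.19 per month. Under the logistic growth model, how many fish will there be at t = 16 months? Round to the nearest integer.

A = (K − N₀)/N₀ = (10600 − 595)/595 = 16.815.
N(t) = K/(1 + A·e^(−rt)) = 10600/(1 + 16.815×e^(−0.19×16)).
e^(−3.04) = 0.047835; denominator = 1 + 16.815×0.047835 = 1.8043.
N = 10600/1.8043 = 5874.69.

5875 fish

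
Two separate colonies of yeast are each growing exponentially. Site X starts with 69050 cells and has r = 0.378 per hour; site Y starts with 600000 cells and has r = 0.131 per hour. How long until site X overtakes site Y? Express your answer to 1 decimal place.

Set 69050·e^(0.378t) = 600000·e^(0.131t).
e^((0.378 − 0.131)t) = 600000/69050 → e^(0.247·t) = 8.6894.
0.247·t = ln(8.6894) = 2.1621, so t = 2.1621/0.247 = 8.7534.

8.8 hours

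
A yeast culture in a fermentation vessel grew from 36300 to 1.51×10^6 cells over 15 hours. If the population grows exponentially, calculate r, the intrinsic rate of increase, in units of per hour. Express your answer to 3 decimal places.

From N(t) = N₀·e^(rt): e^(r·15) = 1.51×10^6/36300 = 41.598.
r·15 = ln(41.598) = 3.728, so r = 3.728/15 = 0.24854.

0.249 per hour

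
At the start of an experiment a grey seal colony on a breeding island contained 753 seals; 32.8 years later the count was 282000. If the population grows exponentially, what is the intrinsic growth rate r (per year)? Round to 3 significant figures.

0.181 per year

From N(t) = N₀·e^(rt): e^(r·32.8) = 282000/753 = 374.5.
r·32.8 = ln(374.5) = 5.9256, so r = 5.9256/32.8 = 0.18066.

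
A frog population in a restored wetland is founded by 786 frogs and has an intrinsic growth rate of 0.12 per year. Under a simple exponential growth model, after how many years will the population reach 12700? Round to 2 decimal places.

Set N₀·e^(rt) = 12700: e^(0.12·t) = 12700/786 = 16.158.
0.12·t = ln(16.158) = 2.7824, so t = 2.7824/0.12 = 23.187.

23.19 years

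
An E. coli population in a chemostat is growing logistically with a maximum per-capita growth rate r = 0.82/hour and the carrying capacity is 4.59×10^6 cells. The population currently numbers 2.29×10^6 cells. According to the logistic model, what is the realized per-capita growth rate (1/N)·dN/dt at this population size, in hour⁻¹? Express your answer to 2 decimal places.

(1/N)·dN/dt = r(1 − N/K) = 0.82 × (1 − 2.29×10^6/4.59×10^6).
= 0.82 × 0.50109 = 0.41089.

0.41 per hour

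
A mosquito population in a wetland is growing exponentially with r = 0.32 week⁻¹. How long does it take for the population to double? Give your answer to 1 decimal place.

2.2 weeks

Doubling time t_d = ln(2)/r = 0.6931/0.32 = 2.1661.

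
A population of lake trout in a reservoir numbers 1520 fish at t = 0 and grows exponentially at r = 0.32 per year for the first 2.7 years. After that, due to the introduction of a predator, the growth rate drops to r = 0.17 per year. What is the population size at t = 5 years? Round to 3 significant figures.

5330 fish

Phase 1: N(2.7) = 1520·e^(0.32×2.7) = 1520·e^0.864 = 3606.4.
Phase 2 runs for 5 − 2.7 = 2.3 years at r = 0.17.
N(5) = 3606.4·e^(0.17×2.3) = 3606.4·e^0.391 = 5331.91.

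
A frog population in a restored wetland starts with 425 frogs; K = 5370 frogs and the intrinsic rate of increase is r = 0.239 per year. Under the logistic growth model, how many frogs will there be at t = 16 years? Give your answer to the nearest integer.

A = (K − N₀)/N₀ = (5370 − 425)/425 = 11.635.
N(t) = K/(1 + A·e^(−rt)) = 5370/(1 + 11.635×e^(−0.239×16)).
e^(−3.824) = 0.02184; denominator = 1 + 11.635×0.02184 = 1.2541.
N = 5370/1.2541 = 4281.89.

4282 frogs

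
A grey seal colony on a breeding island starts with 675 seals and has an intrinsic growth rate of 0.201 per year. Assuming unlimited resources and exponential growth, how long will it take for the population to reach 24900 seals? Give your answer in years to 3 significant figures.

17.9 years

Set N₀·e^(rt) = 24900: e^(0.201·t) = 24900/675 = 36.889.
0.201·t = ln(36.889) = 3.6079, so t = 3.6079/0.201 = 17.95.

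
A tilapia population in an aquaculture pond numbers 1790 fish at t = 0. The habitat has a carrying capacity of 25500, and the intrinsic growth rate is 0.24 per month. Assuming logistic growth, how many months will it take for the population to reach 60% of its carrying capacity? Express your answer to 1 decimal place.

A = (K − N₀)/N₀ = (25500 − 1790)/1790 = 13.246.
Solve 25500/(1 + 13.246·e^(−0.24t)) = 15300: 1 + 13.246·e^(−0.24t) = 1.6667, so e^(−0.24t) = 0.0503304.
−0.24·t = ln(0.0503304) = -2.9891, so t = 2.9891/0.24 = 12.455.

12.5 months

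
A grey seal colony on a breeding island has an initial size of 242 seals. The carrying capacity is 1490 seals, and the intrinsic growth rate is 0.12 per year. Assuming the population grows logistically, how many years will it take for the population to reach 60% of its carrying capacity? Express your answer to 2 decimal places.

A = (K − N₀)/N₀ = (1490 − 242)/242 = 5.157.
Solve 1490/(1 + 5.157·e^(−0.12t)) = 894: 1 + 5.157·e^(−0.12t) = 1.6667, so e^(−0.12t) = 0.129274.
−0.12·t = ln(0.129274) = -2.0458, so t = 2.0458/0.12 = 17.049.

17.05 years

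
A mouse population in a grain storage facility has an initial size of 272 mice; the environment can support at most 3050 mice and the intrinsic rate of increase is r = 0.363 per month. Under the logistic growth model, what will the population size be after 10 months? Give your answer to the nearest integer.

A = (K − N₀)/N₀ = (3050 − 272)/272 = 10.213.
N(t) = K/(1 + A·e^(−rt)) = 3050/(1 + 10.213×e^(−0.363×10)).
e^(−3.63) = 0.026516; denominator = 1 + 10.213×0.026516 = 1.2708.
N = 3050/1.2708 = 2400.03.

2400 mice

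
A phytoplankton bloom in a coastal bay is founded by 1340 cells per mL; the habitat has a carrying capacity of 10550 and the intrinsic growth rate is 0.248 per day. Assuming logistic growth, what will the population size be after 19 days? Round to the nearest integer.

A = (K − N₀)/N₀ = (10550 − 1340)/1340 = 6.8731.
N(t) = K/(1 + A·e^(−rt)) = 10550/(1 + 6.8731×e^(−0.248×19)).
e^(−4.712) = 0.0089868; denominator = 1 + 6.8731×0.0089868 = 1.0618.
N = 10550/1.0618 = 9936.26.

9936 cells per mL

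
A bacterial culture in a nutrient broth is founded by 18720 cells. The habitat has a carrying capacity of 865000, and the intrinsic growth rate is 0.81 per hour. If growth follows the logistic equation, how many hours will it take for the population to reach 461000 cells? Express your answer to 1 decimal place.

4.9 hours

A = (K − N₀)/N₀ = (865000 − 18720)/18720 = 45.207.
Solve 865000/(1 + 45.207·e^(−0.81t)) = 461000: 1 + 45.207·e^(−0.81t) = 1.8764, so e^(−0.81t) = 0.0193853.
−0.81·t = ln(0.0193853) = -3.9432, so t = 3.9432/0.81 = 4.8682.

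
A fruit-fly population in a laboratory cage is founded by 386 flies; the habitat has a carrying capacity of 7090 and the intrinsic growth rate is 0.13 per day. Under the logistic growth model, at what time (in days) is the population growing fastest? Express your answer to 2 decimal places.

21.96 days

Logistic growth is fastest at N = K/2 = 3545.
A = (K − N₀)/N₀ = 17.368. Set K/(1 + A·e^(−rt)) = K/2 → A·e^(−rt) = 1.
e^(−0.13t) = 1/17.368 = 0.0575776, so t = ln(17.368)/0.13 = 2.8546/0.13 = 21.959.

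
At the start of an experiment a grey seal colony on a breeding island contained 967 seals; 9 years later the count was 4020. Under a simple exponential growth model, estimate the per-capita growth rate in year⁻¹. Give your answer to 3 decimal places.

0.158 per year

From N(t) = N₀·e^(rt): e^(r·9) = 4020/967 = 4.1572.
r·9 = ln(4.1572) = 1.4248, so r = 1.4248/9 = 0.15832.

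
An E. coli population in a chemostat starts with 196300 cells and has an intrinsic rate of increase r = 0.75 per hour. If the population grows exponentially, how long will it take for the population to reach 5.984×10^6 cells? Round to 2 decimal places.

Set N₀·e^(rt) = 5.984×10^6: e^(0.75·t) = 5.984×10^6/196300 = 30.484.
0.75·t = ln(30.484) = 3.4172, so t = 3.4172/0.75 = 4.5563.

4.56 hours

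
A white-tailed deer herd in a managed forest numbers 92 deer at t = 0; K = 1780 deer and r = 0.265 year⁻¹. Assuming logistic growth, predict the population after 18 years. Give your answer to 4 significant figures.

A = (K − N₀)/N₀ = (1780 − 92)/92 = 18.348.
N(t) = K/(1 + A·e^(−rt)) = 1780/(1 + 18.348×e^(−0.265×18)).
e^(−4.77) = 0.0084804; denominator = 1 + 18.348×0.0084804 = 1.1556.
N = 1780/1.1556 = 1540.33.

1540 deer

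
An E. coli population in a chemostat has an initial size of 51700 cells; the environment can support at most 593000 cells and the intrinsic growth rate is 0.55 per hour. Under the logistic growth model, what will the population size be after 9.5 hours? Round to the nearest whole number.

561376 cells

A = (K − N₀)/N₀ = (593000 − 51700)/51700 = 10.47.
N(t) = K/(1 + A·e^(−rt)) = 593000/(1 + 10.47×e^(−0.55×9.5)).
e^(−5.225) = 0.0053804; denominator = 1 + 10.47×0.0053804 = 1.0563.
N = 593000/1.0563 = 561376.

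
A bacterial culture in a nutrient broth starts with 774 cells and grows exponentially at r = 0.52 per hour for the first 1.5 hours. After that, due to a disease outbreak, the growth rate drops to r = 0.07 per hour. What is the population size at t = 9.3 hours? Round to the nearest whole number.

2915 cells

Phase 1: N(1.5) = 774·e^(0.52×1.5) = 774·e^0.78 = 1688.46.
Phase 2 runs for 9.3 − 1.5 = 7.8 hours at r = 0.07.
N(9.3) = 1688.46·e^(0.07×7.8) = 1688.46·e^0.546 = 2914.84.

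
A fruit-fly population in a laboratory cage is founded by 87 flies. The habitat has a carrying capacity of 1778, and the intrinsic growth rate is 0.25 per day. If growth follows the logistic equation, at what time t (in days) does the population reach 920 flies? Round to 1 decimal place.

12.1 days

A = (K − N₀)/N₀ = (1778 − 87)/87 = 19.437.
Solve 1778/(1 + 19.437·e^(−0.25t)) = 920: 1 + 19.437·e^(−0.25t) = 1.9326, so e^(−0.25t) = 0.0479816.
−0.25·t = ln(0.0479816) = -3.0369, so t = 3.0369/0.25 = 12.148.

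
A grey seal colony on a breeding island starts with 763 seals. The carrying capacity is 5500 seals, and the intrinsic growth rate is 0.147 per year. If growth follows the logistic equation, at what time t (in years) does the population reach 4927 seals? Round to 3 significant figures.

27.1 years

A = (K − N₀)/N₀ = (5500 − 763)/763 = 6.2084.
Solve 5500/(1 + 6.2084·e^(−0.147t)) = 4927: 1 + 6.2084·e^(−0.147t) = 1.1163, so e^(−0.147t) = 0.0187324.
−0.147·t = ln(0.0187324) = -3.9775, so t = 3.9775/0.147 = 27.058.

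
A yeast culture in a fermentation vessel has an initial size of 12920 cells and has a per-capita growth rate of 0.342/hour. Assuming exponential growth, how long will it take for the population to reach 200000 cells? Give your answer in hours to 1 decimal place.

Set N₀·e^(rt) = 200000: e^(0.342·t) = 200000/12920 = 15.48.
0.342·t = ln(15.48) = 2.7395, so t = 2.7395/0.342 = 8.0104.

8.0 hours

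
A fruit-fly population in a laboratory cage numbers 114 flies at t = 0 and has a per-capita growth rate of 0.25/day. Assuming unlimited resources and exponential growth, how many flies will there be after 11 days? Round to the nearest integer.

N(t) = N₀·e^(rt) = 114 × e^(0.25×11) = 114 × e^2.75.
e^2.75 ≈ 15.643, so N ≈ 114 × 15.643 = 1783.26.

1783 flies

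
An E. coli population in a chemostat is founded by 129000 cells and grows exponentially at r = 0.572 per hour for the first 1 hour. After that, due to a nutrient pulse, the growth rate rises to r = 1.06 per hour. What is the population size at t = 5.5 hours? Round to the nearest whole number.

Phase 1: N(1) = 129000·e^(0.572×1) = 129000·e^0.572 = 228563.
Phase 2 runs for 5.5 − 1 = 4.5 hours at r = 1.06.
N(5.5) = 228563·e^(1.06×4.5) = 228563·e^4.77 = 2.695199×10^7.

26951990 cells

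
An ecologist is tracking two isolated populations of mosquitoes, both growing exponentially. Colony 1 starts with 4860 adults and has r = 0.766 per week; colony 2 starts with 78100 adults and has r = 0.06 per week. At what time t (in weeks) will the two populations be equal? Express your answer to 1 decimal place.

Set 4860·e^(0.766t) = 78100·e^(0.06t).
e^((0.766 − 0.06)t) = 78100/4860 → e^(0.706·t) = 16.07.
0.706·t = ln(16.07) = 2.777, so t = 2.777/0.706 = 3.9334.

3.9 weeks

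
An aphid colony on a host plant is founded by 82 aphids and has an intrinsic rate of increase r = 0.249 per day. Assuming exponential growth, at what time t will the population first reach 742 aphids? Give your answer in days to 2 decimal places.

Set N₀·e^(rt) = 742: e^(0.249·t) = 742/82 = 9.0488.
0.249·t = ln(9.0488) = 2.2026, so t = 2.2026/0.249 = 8.8459.

8.85 days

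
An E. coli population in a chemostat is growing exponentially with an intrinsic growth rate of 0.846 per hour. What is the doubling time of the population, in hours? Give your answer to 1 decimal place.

Doubling time t_d = ln(2)/r = 0.6931/0.846 = 0.81932.

0.8 hours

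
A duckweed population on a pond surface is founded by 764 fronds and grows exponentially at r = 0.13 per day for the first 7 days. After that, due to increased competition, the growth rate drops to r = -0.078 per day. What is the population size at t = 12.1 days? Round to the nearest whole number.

1275 fronds

Phase 1: N(7) = 764·e^(0.13×7) = 764·e^0.91 = 1898.02.
Phase 2 runs for 12.1 − 7 = 5.1 days at r = -0.078.
N(12.1) = 1898.02·e^(-0.078×5.1) = 1898.02·e^-0.3978 = 1275.08.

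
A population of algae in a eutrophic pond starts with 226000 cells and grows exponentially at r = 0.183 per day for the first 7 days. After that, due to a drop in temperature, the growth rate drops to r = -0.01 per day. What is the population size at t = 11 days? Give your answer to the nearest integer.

781750 cells

Phase 1: N(7) = 226000·e^(0.183×7) = 226000·e^1.281 = 813654.
Phase 2 runs for 11 − 7 = 4 days at r = -0.01.
N(11) = 813654·e^(-0.01×4) = 813654·e^-0.04 = 781750.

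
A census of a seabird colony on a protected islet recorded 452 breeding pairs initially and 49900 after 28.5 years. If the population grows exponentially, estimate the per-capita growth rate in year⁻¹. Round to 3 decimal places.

From N(t) = N₀·e^(rt): e^(r·28.5) = 49900/452 = 110.4.
r·28.5 = ln(110.4) = 4.7041, so r = 4.7041/28.5 = 0.16506.

0.165 per year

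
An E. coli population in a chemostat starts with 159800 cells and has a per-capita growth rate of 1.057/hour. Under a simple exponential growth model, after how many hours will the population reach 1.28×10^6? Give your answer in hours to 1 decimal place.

2.0 hours

Set N₀·e^(rt) = 1.28×10^6: e^(1.057·t) = 1.28×10^6/159800 = 8.01.
1.057·t = ln(8.01) = 2.0807, so t = 2.0807/1.057 = 1.9685.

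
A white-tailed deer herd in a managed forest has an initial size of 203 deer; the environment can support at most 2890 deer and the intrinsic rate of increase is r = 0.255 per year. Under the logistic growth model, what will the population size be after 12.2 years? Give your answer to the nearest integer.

1818 deer

A = (K − N₀)/N₀ = (2890 − 203)/203 = 13.236.
N(t) = K/(1 + A·e^(−rt)) = 2890/(1 + 13.236×e^(−0.255×12.2)).
e^(−3.111) = 0.044556; denominator = 1 + 13.236×0.044556 = 1.5898.
N = 2890/1.5898 = 1817.87.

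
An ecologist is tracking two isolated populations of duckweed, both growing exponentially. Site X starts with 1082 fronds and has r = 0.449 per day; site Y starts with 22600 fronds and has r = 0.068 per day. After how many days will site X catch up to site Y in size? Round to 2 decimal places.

Set 1082·e^(0.449t) = 22600·e^(0.068t).
e^((0.449 − 0.068)t) = 22600/1082 → e^(0.381·t) = 20.887.
0.381·t = ln(20.887) = 3.0391, so t = 3.0391/0.381 = 7.9767.

7.98 days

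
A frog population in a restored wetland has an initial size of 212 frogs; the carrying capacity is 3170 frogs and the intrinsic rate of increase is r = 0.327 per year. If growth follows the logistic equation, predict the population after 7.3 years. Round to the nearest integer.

1389 frogs

A = (K − N₀)/N₀ = (3170 − 212)/212 = 13.953.
N(t) = K/(1 + A·e^(−rt)) = 3170/(1 + 13.953×e^(−0.327×7.3)).
e^(−2.387) = 0.091896; denominator = 1 + 13.953×0.091896 = 2.2822.
N = 3170/2.2822 = 1389.01.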